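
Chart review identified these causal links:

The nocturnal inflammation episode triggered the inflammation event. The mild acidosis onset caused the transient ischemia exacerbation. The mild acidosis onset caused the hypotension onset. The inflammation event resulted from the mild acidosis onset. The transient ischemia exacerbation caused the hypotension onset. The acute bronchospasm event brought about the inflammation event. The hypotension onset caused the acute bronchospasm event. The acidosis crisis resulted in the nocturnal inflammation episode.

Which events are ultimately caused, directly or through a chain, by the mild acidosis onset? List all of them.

Direct effects: the transient ischemia exacerbation, the hypotension onset, the inflammation event.
2 steps out: the acute bronchospasm event.
Not reachable from it: the acidosis crisis, the nocturnal inflammation episode.

the acute bronchospasm event, the hypotension onset, the inflammation event, the transient ischemia exacerbation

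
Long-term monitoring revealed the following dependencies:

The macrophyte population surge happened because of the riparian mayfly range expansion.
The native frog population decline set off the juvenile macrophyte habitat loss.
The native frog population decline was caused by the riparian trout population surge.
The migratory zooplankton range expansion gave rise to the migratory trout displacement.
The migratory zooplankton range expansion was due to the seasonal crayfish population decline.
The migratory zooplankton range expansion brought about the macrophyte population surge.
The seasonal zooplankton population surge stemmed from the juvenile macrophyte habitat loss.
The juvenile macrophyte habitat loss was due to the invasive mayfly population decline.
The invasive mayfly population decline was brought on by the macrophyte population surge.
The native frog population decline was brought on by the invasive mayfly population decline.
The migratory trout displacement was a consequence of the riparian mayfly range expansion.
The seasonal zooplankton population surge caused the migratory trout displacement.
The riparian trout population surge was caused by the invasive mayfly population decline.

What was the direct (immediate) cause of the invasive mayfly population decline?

Upstream contributors include the seasonal crayfish population decline, the migratory zooplankton range expansion, the riparian mayfly range expansion, but only the macrophyte population surge feeds directly into the invasive mayfly population decline.

the macrophyte population surge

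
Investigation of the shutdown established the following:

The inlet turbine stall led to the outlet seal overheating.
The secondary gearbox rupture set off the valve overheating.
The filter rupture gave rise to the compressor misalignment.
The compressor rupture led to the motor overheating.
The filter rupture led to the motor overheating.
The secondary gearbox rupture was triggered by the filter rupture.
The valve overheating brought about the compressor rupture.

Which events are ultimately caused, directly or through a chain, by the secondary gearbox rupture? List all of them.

the compressor rupture, the motor overheating, the valve overheating

Direct effects: the valve overheating.
2 steps out: the compressor rupture.
3 steps out: the motor overheating.
Not reachable from it: the filter rupture, the compressor misalignment, the inlet turbine stall, the outlet seal overheating.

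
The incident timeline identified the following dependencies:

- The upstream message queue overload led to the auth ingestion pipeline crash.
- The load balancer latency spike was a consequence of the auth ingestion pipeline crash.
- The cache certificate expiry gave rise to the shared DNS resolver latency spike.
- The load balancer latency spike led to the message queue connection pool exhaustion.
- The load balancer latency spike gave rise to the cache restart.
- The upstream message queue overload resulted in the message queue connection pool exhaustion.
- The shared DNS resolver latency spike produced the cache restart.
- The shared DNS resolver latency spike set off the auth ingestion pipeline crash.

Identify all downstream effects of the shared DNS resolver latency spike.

Direct effects: the auth ingestion pipeline crash, the cache restart.
2 steps out: the load balancer latency spike.
3 steps out: the message queue connection pool exhaustion.
Not reachable from it: the cache certificate expiry, the upstream message queue overload.

the auth ingestion pipeline crash, the cache restart, the load balancer latency spike, the message queue connection pool exhaustion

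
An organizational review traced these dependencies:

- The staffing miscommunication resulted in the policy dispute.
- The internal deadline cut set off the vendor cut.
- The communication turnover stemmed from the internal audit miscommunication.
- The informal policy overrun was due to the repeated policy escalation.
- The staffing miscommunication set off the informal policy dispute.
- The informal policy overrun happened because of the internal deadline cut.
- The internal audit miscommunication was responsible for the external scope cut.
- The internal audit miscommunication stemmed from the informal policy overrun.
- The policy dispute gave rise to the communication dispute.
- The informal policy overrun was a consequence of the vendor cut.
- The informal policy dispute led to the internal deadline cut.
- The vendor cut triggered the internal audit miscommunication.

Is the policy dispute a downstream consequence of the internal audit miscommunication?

The internal audit miscommunication leads to the external scope cut, the communication turnover; the policy dispute is not among them.

No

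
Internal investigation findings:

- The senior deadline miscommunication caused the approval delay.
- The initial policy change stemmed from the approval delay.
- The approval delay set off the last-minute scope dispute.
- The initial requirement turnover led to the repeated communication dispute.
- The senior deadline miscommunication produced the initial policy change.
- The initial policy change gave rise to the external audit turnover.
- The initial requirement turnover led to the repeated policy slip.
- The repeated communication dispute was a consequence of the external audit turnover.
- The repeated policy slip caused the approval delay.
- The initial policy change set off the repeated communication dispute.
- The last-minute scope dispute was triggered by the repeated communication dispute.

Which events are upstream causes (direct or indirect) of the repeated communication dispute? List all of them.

the approval delay, the external audit turnover, the initial policy change, the initial requirement turnover, the repeated policy slip, the senior deadline miscommunication

Immediate causes of the repeated communication dispute: the initial requirement turnover, the initial policy change, the external audit turnover.
Further upstream: the senior deadline miscommunication, the repeated policy slip, the approval delay.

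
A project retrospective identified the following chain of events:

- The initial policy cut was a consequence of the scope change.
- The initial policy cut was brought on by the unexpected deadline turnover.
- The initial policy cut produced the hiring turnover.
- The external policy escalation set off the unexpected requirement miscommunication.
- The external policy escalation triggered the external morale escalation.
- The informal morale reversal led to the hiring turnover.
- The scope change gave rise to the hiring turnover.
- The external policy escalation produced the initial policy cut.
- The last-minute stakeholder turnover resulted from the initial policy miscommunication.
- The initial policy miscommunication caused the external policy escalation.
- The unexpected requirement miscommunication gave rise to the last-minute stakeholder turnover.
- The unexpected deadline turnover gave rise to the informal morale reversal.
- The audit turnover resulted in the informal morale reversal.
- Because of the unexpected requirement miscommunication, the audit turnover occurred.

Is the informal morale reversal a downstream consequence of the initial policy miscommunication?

Yes

There is a causal chain: the initial policy miscommunication → the external policy escalation → the unexpected requirement miscommunication → the audit turnover → the informal morale reversal.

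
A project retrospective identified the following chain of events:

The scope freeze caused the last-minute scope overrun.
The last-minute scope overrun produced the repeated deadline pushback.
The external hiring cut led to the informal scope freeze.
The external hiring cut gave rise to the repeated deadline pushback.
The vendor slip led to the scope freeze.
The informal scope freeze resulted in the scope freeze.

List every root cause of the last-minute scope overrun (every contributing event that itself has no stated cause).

Tracing upstream from the last-minute scope overrun: the last-minute scope overrun ← the scope freeze ← the informal scope freeze ← the external hiring cut.
A separate upstream branch: the last-minute scope overrun ← the scope freeze ← the vendor slip.
Each of those chain origins has no stated cause.

the external hiring cut, the vendor slip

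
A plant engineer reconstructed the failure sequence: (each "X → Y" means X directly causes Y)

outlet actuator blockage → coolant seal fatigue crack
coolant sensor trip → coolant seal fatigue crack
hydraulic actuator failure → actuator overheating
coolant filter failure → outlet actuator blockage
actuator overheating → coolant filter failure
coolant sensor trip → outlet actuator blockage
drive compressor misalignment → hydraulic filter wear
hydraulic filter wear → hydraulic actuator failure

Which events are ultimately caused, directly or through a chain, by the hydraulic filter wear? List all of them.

the actuator overheating, the coolant filter failure, the coolant seal fatigue crack, the hydraulic actuator failure, the outlet actuator blockage

Direct effects: the hydraulic actuator failure.
2 steps out: the actuator overheating.
3 steps out: the coolant filter failure.
4 steps out: the outlet actuator blockage.
5 steps out: the coolant seal fatigue crack.
Not reachable from it: the drive compressor misalignment, the coolant sensor trip.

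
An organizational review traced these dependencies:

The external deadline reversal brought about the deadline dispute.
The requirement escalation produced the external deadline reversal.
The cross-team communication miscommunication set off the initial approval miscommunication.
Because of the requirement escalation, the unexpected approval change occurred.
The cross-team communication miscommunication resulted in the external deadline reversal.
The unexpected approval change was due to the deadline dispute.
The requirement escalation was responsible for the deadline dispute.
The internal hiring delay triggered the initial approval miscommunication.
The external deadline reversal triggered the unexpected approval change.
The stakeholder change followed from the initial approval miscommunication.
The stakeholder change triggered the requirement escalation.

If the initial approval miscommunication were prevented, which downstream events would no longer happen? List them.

Downstream of the initial approval miscommunication: the stakeholder change, the requirement escalation, the external deadline reversal, the deadline dispute, the unexpected approval change.
Of those, still caused via another path: the external deadline reversal, the deadline dispute, the unexpected approval change.
The remainder have no surviving cause.

the requirement escalation, the stakeholder change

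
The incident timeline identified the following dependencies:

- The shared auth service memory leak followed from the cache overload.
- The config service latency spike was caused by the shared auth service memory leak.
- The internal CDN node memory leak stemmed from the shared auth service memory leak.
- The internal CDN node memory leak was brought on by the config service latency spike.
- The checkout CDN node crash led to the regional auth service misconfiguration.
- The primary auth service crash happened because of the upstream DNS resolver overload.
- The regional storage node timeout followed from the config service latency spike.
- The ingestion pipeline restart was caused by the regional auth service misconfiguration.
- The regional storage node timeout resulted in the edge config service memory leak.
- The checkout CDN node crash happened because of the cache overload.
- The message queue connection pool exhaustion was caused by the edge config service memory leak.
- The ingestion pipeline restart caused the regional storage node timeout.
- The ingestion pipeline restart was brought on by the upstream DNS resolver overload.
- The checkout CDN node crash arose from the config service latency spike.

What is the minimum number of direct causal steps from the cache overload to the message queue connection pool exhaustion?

Shortest chain: the cache overload → the shared auth service memory leak → the config service latency spike → the regional storage node timeout → the edge config service memory leak → the message queue connection pool exhaustion.

5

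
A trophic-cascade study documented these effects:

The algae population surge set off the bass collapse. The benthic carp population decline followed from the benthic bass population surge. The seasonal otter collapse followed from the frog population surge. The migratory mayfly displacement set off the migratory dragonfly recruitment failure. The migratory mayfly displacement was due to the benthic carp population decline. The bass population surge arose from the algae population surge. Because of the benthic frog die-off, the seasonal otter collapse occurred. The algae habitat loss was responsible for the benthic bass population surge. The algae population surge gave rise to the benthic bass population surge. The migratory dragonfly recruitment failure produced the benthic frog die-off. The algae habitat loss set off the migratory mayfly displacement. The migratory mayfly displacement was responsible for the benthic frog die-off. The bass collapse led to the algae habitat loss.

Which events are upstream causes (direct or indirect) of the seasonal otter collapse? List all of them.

the algae habitat loss, the algae population surge, the bass collapse, the benthic bass population surge, the benthic carp population decline, the benthic frog die-off, the frog population surge, the migratory dragonfly recruitment failure, the migratory mayfly displacement

Immediate causes of the seasonal otter collapse: the frog population surge, the benthic frog die-off.
Further upstream: the algae population surge, the bass collapse, the algae habitat loss, the benthic bass population surge, the benthic carp population decline, the migratory mayfly displacement, the migratory dragonfly recruitment failure.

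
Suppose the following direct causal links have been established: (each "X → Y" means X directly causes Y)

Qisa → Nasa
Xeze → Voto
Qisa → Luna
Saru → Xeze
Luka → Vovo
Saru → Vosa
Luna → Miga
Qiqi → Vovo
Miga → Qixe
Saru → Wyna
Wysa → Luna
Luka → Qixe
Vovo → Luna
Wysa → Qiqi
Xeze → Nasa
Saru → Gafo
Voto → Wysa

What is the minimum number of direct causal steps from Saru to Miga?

5

Shortest chain: Saru → Xeze → Voto → Wysa → Luna → Miga.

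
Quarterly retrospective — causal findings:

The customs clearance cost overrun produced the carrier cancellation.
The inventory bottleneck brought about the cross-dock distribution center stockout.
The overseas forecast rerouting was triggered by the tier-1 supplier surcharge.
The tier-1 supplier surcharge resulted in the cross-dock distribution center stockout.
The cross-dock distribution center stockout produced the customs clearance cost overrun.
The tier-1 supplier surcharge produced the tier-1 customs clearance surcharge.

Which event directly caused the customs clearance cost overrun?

the cross-dock distribution center stockout

Upstream contributors include the inventory bottleneck, the tier-1 supplier surcharge, but only the cross-dock distribution center stockout feeds directly into the customs clearance cost overrun.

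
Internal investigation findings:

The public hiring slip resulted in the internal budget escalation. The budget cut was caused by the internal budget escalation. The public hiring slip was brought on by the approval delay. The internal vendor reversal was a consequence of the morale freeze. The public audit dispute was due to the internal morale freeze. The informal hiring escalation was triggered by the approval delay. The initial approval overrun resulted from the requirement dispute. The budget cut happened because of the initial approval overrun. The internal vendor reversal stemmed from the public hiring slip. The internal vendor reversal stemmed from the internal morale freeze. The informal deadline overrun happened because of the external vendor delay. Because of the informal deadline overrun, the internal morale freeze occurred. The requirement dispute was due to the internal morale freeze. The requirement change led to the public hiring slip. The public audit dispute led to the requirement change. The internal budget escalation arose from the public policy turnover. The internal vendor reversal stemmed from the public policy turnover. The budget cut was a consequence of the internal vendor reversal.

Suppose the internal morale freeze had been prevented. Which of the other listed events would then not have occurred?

the initial approval overrun, the public audit dispute, the requirement change, the requirement dispute

Downstream of the internal morale freeze: the requirement dispute, the public audit dispute, the requirement change, the public hiring slip, the internal budget escalation, the initial approval overrun, the internal vendor reversal, the budget cut.
Of those, still caused via another path: the public hiring slip, the internal budget escalation, the internal vendor reversal, the budget cut.
The remainder have no surviving cause.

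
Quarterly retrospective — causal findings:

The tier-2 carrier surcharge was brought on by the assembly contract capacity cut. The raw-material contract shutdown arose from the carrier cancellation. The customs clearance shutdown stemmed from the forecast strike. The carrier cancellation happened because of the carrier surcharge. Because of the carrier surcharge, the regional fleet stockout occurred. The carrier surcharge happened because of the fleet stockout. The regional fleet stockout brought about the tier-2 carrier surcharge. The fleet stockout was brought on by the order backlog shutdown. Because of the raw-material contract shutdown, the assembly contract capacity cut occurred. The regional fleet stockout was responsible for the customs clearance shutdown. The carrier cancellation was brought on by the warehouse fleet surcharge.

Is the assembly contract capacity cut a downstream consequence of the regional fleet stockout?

The regional fleet stockout leads to the customs clearance shutdown, the tier-2 carrier surcharge; the assembly contract capacity cut is not among them.

No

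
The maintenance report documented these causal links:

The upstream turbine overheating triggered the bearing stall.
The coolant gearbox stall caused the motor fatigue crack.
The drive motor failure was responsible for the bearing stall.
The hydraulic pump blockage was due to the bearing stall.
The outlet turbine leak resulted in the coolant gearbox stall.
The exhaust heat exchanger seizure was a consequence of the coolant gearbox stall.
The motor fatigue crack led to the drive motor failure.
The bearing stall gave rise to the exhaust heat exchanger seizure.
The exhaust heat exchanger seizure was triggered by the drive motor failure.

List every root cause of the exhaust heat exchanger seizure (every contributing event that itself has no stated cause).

Tracing upstream from the exhaust heat exchanger seizure: the exhaust heat exchanger seizure ← the coolant gearbox stall ← the outlet turbine leak.
A separate upstream branch: the exhaust heat exchanger seizure ← the bearing stall ← the upstream turbine overheating.
Each of those chain origins has no stated cause.

the outlet turbine leak, the upstream turbine overheating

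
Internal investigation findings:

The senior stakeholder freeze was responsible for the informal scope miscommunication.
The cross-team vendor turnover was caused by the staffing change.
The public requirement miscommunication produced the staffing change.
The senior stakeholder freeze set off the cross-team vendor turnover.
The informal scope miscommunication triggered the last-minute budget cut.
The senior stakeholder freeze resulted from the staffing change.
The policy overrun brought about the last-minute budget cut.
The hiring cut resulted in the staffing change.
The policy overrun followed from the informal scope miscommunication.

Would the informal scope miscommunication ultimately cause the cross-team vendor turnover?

No

The informal scope miscommunication leads to the policy overrun, the last-minute budget cut; the cross-team vendor turnover is not among them.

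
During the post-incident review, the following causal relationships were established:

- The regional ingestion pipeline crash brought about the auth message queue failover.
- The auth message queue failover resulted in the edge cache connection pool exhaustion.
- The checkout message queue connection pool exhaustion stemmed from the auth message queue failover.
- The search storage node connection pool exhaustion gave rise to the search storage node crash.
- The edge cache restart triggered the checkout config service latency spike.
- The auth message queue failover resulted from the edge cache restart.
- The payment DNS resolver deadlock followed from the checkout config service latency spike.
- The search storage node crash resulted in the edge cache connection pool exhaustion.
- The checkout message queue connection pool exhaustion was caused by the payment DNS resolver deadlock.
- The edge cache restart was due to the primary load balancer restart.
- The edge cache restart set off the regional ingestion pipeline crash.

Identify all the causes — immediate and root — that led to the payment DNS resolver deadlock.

Immediate cause of the payment DNS resolver deadlock: the checkout config service latency spike.
Further upstream: the primary load balancer restart, the edge cache restart.

the checkout config service latency spike, the edge cache restart, the primary load balancer restart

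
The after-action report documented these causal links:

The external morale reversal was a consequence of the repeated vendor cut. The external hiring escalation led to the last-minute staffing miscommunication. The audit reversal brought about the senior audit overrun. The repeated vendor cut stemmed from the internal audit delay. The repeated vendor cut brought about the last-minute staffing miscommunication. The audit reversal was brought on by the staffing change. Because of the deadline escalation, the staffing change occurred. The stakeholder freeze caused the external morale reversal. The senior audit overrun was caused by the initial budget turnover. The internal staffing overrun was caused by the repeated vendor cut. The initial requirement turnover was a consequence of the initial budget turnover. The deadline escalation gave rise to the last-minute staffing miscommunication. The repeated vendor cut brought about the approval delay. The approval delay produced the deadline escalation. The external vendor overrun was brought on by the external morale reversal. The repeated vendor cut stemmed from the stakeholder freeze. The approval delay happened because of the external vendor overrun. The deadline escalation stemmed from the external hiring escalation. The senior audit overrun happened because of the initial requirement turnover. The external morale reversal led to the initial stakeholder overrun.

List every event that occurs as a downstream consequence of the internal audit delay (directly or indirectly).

Direct effects: the repeated vendor cut.
2 steps out: the internal staffing overrun, the external morale reversal, the approval delay, the last-minute staffing miscommunication.
3 steps out: the external vendor overrun, the deadline escalation, the initial stakeholder overrun.
4 steps out: the staffing change.
5 steps out: the audit reversal.
6 steps out: the senior audit overrun.
Not reachable from it: the initial budget turnover, the stakeholder freeze, the external hiring escalation, the initial requirement turnover.

the approval delay, the audit reversal, the deadline escalation, the external morale reversal, the external vendor overrun, the initial stakeholder overrun, the internal staffing overrun, the last-minute staffing miscommunication, the repeated vendor cut, the senior audit overrun, the staffing change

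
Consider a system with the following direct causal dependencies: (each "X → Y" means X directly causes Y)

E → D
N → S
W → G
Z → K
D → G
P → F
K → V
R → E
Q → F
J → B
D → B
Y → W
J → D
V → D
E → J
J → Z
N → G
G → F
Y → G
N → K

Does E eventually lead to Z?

There is a causal chain: E → J → Z.

Yes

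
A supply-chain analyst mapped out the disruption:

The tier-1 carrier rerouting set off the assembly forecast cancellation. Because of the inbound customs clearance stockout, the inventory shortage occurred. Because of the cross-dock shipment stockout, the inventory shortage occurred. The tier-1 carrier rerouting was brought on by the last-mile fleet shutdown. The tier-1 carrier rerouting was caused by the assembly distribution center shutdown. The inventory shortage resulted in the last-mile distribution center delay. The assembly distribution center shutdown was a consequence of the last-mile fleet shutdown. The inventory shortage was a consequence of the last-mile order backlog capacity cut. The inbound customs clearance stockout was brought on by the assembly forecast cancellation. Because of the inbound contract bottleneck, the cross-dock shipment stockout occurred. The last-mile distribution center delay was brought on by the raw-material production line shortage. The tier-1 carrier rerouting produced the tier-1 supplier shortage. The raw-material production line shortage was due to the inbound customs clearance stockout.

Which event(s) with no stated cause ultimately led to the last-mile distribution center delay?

the inbound contract bottleneck, the last-mile fleet shutdown, the last-mile order backlog capacity cut

Tracing upstream from the last-mile distribution center delay: the last-mile distribution center delay ← the raw-material production line shortage ← the inbound customs clearance stockout ← the assembly forecast cancellation ← the tier-1 carrier rerouting ← the last-mile fleet shutdown.
A separate upstream branch: the last-mile distribution center delay ← the inventory shortage ← the last-mile order backlog capacity cut.
A separate upstream branch: the last-mile distribution center delay ← the inventory shortage ← the cross-dock shipment stockout ← the inbound contract bottleneck.
Each of those chain origins has no stated cause.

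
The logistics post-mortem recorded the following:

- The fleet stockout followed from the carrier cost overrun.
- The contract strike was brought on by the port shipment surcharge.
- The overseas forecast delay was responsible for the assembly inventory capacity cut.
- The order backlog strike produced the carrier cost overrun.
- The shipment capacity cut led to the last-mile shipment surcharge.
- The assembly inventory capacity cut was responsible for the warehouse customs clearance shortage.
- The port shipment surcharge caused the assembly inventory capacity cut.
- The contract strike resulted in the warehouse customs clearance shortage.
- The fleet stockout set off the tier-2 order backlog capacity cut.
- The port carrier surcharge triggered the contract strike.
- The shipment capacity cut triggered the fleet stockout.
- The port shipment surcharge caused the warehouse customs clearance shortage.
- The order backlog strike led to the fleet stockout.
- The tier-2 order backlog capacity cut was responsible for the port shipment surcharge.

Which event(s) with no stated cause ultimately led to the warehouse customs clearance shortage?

the order backlog strike, the overseas forecast delay, the port carrier surcharge, the shipment capacity cut

Tracing upstream from the warehouse customs clearance shortage: the warehouse customs clearance shortage ← the port shipment surcharge ← the tier-2 order backlog capacity cut ← the fleet stockout ← the order backlog strike.
A separate upstream branch: the warehouse customs clearance shortage ← the port shipment surcharge ← the tier-2 order backlog capacity cut ← the fleet stockout ← the shipment capacity cut.
A separate upstream branch: the warehouse customs clearance shortage ← the assembly inventory capacity cut ← the overseas forecast delay.
A separate upstream branch: the warehouse customs clearance shortage ← the contract strike ← the port carrier surcharge.
Each of those chain origins has no stated cause.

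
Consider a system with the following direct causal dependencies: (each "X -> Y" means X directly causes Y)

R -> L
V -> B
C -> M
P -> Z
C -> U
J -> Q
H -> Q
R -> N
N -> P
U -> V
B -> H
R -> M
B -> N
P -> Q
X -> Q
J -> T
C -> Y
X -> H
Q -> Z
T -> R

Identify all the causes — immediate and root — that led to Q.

Immediate causes of Q: J, X, H, P.
Further upstream: C, U, T, R, V, B, N.

B, C, H, J, N, P, R, T, U, V, X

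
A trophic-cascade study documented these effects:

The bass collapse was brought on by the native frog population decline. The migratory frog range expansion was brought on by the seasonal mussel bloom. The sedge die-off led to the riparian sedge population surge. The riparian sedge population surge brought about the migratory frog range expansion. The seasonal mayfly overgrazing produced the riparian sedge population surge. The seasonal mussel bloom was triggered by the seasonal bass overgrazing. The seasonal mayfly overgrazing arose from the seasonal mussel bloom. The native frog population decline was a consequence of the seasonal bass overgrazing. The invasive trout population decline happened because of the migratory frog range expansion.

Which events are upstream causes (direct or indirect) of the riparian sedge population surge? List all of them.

Immediate causes of the riparian sedge population surge: the seasonal mayfly overgrazing, the sedge die-off.
Further upstream: the seasonal bass overgrazing, the seasonal mussel bloom.

the seasonal bass overgrazing, the seasonal mayfly overgrazing, the seasonal mussel bloom, the sedge die-off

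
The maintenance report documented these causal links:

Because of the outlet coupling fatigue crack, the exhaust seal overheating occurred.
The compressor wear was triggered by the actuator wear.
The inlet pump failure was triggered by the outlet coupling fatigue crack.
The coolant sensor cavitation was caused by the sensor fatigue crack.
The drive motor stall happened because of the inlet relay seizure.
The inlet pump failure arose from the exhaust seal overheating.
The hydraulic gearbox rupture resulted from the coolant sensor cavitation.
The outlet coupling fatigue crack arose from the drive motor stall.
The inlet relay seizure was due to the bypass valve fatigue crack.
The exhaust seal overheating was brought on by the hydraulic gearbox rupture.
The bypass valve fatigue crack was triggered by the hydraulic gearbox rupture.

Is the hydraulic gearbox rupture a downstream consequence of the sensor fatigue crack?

Yes

There is a causal chain: the sensor fatigue crack → the coolant sensor cavitation → the hydraulic gearbox rupture.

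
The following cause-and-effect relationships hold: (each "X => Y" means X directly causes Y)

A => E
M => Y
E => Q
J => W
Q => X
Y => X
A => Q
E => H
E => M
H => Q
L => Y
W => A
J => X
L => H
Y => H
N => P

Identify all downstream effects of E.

H, M, Q, X, Y

Direct effects: M, H, Q.
2 steps out: Y, X.
Not reachable from it: L, J, W, A, N, P.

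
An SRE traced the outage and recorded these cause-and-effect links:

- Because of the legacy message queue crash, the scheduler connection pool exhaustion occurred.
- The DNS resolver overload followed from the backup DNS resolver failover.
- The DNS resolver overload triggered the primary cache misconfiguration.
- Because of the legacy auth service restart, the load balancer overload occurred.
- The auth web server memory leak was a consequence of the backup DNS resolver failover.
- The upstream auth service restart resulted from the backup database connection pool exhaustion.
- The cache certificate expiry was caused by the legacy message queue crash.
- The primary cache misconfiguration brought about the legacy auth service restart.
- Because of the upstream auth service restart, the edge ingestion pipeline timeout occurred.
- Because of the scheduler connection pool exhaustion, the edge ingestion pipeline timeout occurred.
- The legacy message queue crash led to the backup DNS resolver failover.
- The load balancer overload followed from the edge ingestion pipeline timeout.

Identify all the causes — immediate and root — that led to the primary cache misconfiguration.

the DNS resolver overload, the backup DNS resolver failover, the legacy message queue crash

Immediate cause of the primary cache misconfiguration: the DNS resolver overload.
Further upstream: the legacy message queue crash, the backup DNS resolver failover.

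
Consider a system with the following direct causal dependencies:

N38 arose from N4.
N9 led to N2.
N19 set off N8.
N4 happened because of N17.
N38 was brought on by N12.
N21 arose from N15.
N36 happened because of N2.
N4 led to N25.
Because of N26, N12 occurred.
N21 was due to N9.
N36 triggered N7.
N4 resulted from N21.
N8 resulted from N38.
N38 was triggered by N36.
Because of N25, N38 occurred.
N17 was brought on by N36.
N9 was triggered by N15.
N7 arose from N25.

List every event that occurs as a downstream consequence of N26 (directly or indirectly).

N12, N38, N8

Direct effects: N12.
2 steps out: N38.
3 steps out: N8.
Not reachable from it: N15, N9, N2, N21, N19, N36, N17, N4, N25, N7.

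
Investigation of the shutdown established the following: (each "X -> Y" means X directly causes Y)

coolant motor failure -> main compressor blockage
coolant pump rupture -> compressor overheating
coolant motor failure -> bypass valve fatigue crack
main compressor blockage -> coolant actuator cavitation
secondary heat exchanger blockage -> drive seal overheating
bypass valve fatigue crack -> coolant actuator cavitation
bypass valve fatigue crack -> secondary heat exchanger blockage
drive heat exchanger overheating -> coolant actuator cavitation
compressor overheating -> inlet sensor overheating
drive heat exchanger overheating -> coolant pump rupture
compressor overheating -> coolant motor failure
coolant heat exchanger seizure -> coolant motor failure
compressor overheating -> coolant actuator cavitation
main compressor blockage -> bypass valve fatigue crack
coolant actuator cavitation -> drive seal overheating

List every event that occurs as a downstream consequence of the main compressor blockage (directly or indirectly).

Direct effects: the bypass valve fatigue crack, the coolant actuator cavitation.
2 steps out: the secondary heat exchanger blockage, the drive seal overheating.
Not reachable from it: the drive heat exchanger overheating, the coolant pump rupture, the compressor overheating, the coolant motor failure, the inlet sensor overheating, the coolant heat exchanger seizure.

the bypass valve fatigue crack, the coolant actuator cavitation, the drive seal overheating, the secondary heat exchanger blockage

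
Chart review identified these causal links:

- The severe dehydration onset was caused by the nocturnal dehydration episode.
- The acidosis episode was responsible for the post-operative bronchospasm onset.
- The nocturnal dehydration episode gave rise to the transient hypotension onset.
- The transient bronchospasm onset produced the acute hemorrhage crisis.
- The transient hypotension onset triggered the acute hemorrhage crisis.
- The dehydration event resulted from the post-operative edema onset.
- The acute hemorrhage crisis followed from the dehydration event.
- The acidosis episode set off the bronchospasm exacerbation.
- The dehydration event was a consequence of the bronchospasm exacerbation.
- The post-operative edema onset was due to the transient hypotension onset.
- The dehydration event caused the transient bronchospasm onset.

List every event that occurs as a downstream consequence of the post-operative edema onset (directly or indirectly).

Direct effects: the dehydration event.
2 steps out: the transient bronchospasm onset, the acute hemorrhage crisis.
Not reachable from it: the acidosis episode, the post-operative bronchospasm onset, the nocturnal dehydration episode, the bronchospasm exacerbation, the transient hypotension onset, the severe dehydration onset.

the acute hemorrhage crisis, the dehydration event, the transient bronchospasm onset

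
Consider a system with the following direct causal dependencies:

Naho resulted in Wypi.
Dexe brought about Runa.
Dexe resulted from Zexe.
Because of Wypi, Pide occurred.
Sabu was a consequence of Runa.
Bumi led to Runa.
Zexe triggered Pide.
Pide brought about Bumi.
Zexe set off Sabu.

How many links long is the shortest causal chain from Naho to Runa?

4

Shortest chain: Naho → Wypi → Pide → Bumi → Runa.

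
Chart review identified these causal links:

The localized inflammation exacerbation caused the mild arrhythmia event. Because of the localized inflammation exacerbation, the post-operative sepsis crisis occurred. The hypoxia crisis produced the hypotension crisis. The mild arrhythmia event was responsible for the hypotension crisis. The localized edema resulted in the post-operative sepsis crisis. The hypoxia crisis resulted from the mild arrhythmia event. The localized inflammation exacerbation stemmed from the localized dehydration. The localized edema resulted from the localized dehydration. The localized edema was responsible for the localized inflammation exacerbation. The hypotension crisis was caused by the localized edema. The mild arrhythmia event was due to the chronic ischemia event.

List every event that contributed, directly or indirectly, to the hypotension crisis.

the chronic ischemia event, the hypoxia crisis, the localized dehydration, the localized edema, the localized inflammation exacerbation, the mild arrhythmia event

Immediate causes of the hypotension crisis: the localized edema, the mild arrhythmia event, the hypoxia crisis.
Further upstream: the localized dehydration, the localized inflammation exacerbation, the chronic ischemia event.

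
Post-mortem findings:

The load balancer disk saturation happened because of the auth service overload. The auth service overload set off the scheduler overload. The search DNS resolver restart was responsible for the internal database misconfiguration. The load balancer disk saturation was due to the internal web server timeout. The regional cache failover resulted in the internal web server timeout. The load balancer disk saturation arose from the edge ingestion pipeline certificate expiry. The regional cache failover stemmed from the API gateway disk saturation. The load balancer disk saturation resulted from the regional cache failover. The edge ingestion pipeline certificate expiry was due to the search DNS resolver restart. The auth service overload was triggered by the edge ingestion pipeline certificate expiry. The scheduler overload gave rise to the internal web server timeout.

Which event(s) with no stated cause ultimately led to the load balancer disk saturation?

the API gateway disk saturation, the search DNS resolver restart

Tracing upstream from the load balancer disk saturation: the load balancer disk saturation ← the regional cache failover ← the API gateway disk saturation.
A separate upstream branch: the load balancer disk saturation ← the edge ingestion pipeline certificate expiry ← the search DNS resolver restart.
Each of those chain origins has no stated cause.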